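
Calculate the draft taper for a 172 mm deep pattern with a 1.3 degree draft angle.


Formula: taper = depth * tan(draft_angle)
tan(1.3 deg) = 0.0226932
taper = 172 mm * 0.0226932 = 3.9032 mm

Final answer: 3.9032 mm


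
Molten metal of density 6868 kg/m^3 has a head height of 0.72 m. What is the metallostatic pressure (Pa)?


Formula: P = rho * g * h
rho * g = 6868 * 9.81 = 67375.08 N/m^3
P = 67375.08 * 0.72 = 48510.0576 Pa

Answer: 48510.0576 Pa


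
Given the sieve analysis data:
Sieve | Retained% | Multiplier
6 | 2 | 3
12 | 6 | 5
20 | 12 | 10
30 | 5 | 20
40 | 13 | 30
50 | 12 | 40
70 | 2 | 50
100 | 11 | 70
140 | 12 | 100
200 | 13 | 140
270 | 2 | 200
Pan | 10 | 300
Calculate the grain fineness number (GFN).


Formula: GFN = sum(pct * multiplier) / sum(pct)
sum(pct * multiplier) = 8416
sum(pct) = 100
GFN = 8416 / 100 = 84.16


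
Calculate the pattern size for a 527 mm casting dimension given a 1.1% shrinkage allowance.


Formula: L_pattern = L_casting * (1 + shrinkage_rate/100)
Shrinkage factor = 1 + 1.1/100 = 1.011
L_pattern = 527 mm * 1.011 = 532.7970 mm


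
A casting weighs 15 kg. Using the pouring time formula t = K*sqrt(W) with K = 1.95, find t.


Formula: t = K * sqrt(W)
sqrt(W) = sqrt(15) = 3.87298
t = 1.95 * 3.87298 = 7.5523 s

Answer: 7.5523 s


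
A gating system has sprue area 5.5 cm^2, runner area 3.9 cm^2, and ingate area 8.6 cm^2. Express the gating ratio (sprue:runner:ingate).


Sprue:Runner:Ingate = 1 : 3.9/5.5 : 8.6/5.5 = 1:0.71:1.56


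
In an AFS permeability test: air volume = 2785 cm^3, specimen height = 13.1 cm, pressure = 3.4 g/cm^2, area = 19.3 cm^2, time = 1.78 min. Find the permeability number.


Formula: Permeability Number P = (V * H) / (p * A * t)
Numerator: V * H = 2785 * 13.1 = 36483.5
Denominator: p * A * t = 3.4 * 19.3 * 1.78 = 116.8036
P = 36483.5 / 116.8036 = 312.3491

312.3491


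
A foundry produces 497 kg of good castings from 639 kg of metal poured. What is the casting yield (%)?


Formula: Casting Yield = (W_good / W_total) * 100
Yield = (497 kg / 639 kg) * 100 = 77.7778%


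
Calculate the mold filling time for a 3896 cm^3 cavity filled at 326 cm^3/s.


Formula: t_fill = V_mold / Q_flow
t = 3896 cm^3 / 326 cm^3/s = 11.9509 s

11.9509 s


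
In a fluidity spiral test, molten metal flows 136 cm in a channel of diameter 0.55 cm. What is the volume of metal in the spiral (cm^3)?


Formula: V = pi * (d/2)^2 * L  (cylinder volume)
Radius = 0.55/2 = 0.275 cm
V = pi * 0.275^2 * 136 = 32.3113 cm^3

32.3113 cm^3


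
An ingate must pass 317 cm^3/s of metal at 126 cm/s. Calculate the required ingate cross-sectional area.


Formula: A_ingate = Q / v  (continuity equation)
A = 317 cm^3/s / 126 cm/s = 2.5159 cm^2

2.5159 cm^2


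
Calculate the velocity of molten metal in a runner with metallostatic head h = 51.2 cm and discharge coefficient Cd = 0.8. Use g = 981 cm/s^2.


Formula: v = Cd * sqrt(2 * g * h)  (Torricelli with discharge coefficient)
2*g*h = 2 * 981 * 51.2 = 100454.4 cm^2/s^2
sqrt(100454.4) = 316.94542 cm/s
v = 0.8 * 316.94542 = 253.5563 cm/s


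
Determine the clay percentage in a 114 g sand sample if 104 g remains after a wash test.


Formula: Clay% = (W_total - W_washed) / W_total * 100
Clay mass = 114 - 104 = 10 g
Clay% = 10 / 114 * 100 = 8.7719%

Answer: 8.7719%


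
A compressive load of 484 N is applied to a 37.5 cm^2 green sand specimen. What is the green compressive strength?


Formula: Compressive Strength = Force / Area
Strength = 484 N / 37.5 cm^2 = 12.9067 N/cm^2

Answer: 12.9067 N/cm^2


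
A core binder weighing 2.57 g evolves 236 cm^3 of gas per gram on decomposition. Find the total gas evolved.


Formula: V_gas = W_binder * gas_evolution_rate
V = 2.57 g * 236 cm^3/g = 606.5200 cm^3

606.5200 cm^3


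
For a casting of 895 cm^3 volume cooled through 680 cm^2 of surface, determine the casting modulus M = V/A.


Formula: Casting Modulus M = V / A
M = 895 cm^3 / 680 cm^2 = 1.3162 cm

1.3162 cm


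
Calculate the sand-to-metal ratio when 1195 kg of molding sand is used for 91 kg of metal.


Formula: Sand-to-Metal Ratio = W_sand / W_metal
Ratio = 1195 kg / 91 kg = 13.1319


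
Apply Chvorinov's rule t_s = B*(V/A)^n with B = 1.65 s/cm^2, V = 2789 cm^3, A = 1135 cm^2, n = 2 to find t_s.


Formula: t_s = B * (V/A)^n  (Chvorinov's rule, n=2)
Modulus M = V/A = 2789/1135 = 2.457269 cm
M^2 = 2.457269^2 = 6.038171 cm^2
t_s = 1.65 * 6.038171 = 9.9630 s

Answer: 9.9630 s


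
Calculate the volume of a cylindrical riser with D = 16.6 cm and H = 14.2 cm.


Formula: V = pi * (D/2)^2 * H  (cylinder volume)
Radius = D/2 = 16.6/2 = 8.3 cm
V = pi * 8.3^2 * 14.2 = 3073.2253 cm^3

Final answer: 3073.2253 cm^3


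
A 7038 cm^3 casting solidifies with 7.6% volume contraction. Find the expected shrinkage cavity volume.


Formula: V_shrink = V_casting * shrinkage_pct / 100
V_shrink = 7038 cm^3 * 7.6 / 100 = 534.8880 cm^3

Answer: 534.8880 cm^3


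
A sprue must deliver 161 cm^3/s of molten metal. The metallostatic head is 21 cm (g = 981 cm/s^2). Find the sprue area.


Formula: v = sqrt(2*g*h), A = Q/v
Velocity: v = sqrt(2 * 981 * 21) = sqrt(41202) = 202.9828 cm/s
Sprue area: A = Q / v = 161 / 202.9828 = 0.7932 cm^2

0.7932 cm^2


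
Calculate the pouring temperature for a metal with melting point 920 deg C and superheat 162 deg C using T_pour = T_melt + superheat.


Formula: T_pour = T_melt + Superheat
T_pour = 920 + 162 = 1082 deg C

Answer: 1082 deg C


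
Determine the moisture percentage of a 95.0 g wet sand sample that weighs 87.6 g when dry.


Formula: MC = (W_wet - W_dry) / W_wet * 100
Water mass = 95.0 - 87.6 = 7.4 g
MC = 7.4 / 95.0 * 100 = 7.7895%

Final answer: 7.7895%


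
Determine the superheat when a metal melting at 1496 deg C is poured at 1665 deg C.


Formula: Superheat = T_pour - T_melt
Superheat = 1665 - 1496 = 169 deg C

169 deg C


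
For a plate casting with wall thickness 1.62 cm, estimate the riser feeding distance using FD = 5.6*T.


Formula: FD = 5.6 * T  (riser feeding-distance rule)
FD = 5.6 * 1.62 cm = 9.0720 cm


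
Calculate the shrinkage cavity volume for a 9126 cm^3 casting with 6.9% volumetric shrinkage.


Formula: V_shrink = V_casting * shrinkage_pct / 100
V_shrink = 9126 cm^3 * 6.9 / 100 = 629.6940 cm^3

Answer: 629.6940 cm^3


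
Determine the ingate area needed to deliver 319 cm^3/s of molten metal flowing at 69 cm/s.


Formula: A_ingate = Q / v  (continuity equation)
A = 319 cm^3/s / 69 cm/s = 4.6232 cm^2

Final answer: 4.6232 cm^2


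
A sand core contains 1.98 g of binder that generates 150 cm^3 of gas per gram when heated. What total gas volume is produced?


Formula: V_gas = W_binder * gas_evolution_rate
V = 1.98 g * 150 cm^3/g = 297.0000 cm^3

Answer: 297.0000 cm^3


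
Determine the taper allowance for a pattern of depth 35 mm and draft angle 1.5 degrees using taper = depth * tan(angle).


Formula: taper = depth * tan(draft_angle)
tan(1.5 deg) = 0.0261859
taper = 35 mm * 0.0261859 = 0.9165 mm

0.9165 mm


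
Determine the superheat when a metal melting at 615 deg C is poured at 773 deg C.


Formula: Superheat = T_pour - T_melt
Superheat = 773 - 615 = 158 deg C

Answer: 158 deg C


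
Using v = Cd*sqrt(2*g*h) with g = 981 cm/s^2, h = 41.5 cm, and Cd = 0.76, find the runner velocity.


Formula: v = Cd * sqrt(2 * g * h)  (Torricelli with discharge coefficient)
2*g*h = 2 * 981 * 41.5 = 81423.0 cm^2/s^2
sqrt(81423.0) = 285.34716 cm/s
v = 0.76 * 285.34716 = 216.8638 cm/s

216.8638 cm/s


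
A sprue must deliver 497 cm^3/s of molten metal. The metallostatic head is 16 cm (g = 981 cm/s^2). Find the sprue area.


Formula: v = sqrt(2*g*h), A = Q/v
Velocity: v = sqrt(2 * 981 * 16) = sqrt(31392) = 177.1779 cm/s
Sprue area: A = Q / v = 497 / 177.1779 = 2.8051 cm^2


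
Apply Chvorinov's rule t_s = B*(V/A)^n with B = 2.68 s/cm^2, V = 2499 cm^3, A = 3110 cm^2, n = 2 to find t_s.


Formula: t_s = B * (V/A)^n  (Chvorinov's rule, n=2)
Modulus M = V/A = 2499/3110 = 0.803537 cm
M^2 = 0.803537^2 = 0.645672 cm^2
t_s = 2.68 * 0.645672 = 1.7304 s

Final answer: 1.7304 s


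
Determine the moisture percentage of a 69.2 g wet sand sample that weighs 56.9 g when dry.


Formula: MC = (W_wet - W_dry) / W_wet * 100
Water mass = 69.2 - 56.9 = 12.3 g
MC = 12.3 / 69.2 * 100 = 17.7746%

Answer: 17.7746%


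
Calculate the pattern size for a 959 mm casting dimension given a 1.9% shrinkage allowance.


Formula: L_pattern = L_casting * (1 + shrinkage_rate/100)
Shrinkage factor = 1 + 1.9/100 = 1.019
L_pattern = 959 mm * 1.019 = 977.2210 mm

Answer: 977.2210 mm


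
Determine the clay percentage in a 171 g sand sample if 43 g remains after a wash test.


Formula: Clay% = (W_total - W_washed) / W_total * 100
Clay mass = 171 - 43 = 128 g
Clay% = 128 / 171 * 100 = 74.8538%

Answer: 74.8538%


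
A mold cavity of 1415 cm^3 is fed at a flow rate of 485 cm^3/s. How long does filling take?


Formula: t_fill = V_mold / Q_flow
t = 1415 cm^3 / 485 cm^3/s = 2.9175 s

Final answer: 2.9175 s


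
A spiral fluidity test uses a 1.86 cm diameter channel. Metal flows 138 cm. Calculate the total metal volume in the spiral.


Formula: V = pi * (d/2)^2 * L  (cylinder volume)
Radius = 1.86/2 = 0.93 cm
V = pi * 0.93^2 * 138 = 374.9686 cm^3


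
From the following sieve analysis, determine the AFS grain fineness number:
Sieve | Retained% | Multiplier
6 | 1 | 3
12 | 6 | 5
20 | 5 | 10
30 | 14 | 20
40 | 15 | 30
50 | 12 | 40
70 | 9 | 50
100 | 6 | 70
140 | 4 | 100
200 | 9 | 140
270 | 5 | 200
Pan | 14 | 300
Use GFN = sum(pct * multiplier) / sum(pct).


Formula: GFN = sum(pct * multiplier) / sum(pct)
sum(pct * multiplier) = 9023
sum(pct) = 100
GFN = 9023 / 100 = 90.23


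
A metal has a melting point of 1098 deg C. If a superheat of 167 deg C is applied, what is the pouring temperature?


Formula: T_pour = T_melt + Superheat
T_pour = 1098 + 167 = 1265 deg C

Final answer: 1265 deg C


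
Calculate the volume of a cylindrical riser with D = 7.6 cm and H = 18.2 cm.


Formula: V = pi * (D/2)^2 * H  (cylinder volume)
Radius = D/2 = 7.6/2 = 3.8 cm
V = pi * 3.8^2 * 18.2 = 825.6357 cm^3

Answer: 825.6357 cm^3


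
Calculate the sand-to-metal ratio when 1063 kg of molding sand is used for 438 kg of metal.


Formula: Sand-to-Metal Ratio = W_sand / W_metal
Ratio = 1063 kg / 438 kg = 2.4269

Final answer: 2.4269


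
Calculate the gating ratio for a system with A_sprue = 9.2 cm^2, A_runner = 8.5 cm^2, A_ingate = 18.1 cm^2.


Sprue:Runner:Ingate = 1 : 8.5/9.2 : 18.1/9.2 = 1:0.92:1.97


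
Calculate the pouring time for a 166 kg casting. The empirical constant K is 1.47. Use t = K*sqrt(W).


Formula: t = K * sqrt(W)
sqrt(W) = sqrt(166) = 12.88410
t = 1.47 * 12.88410 = 18.9396 s


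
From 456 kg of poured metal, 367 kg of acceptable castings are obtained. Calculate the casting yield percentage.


Formula: Casting Yield = (W_good / W_total) * 100
Yield = (367 kg / 456 kg) * 100 = 80.4825%

Final answer: 80.4825%


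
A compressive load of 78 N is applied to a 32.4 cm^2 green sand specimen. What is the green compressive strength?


Formula: Compressive Strength = Force / Area
Strength = 78 N / 32.4 cm^2 = 2.4074 N/cm^2

2.4074 N/cm^2


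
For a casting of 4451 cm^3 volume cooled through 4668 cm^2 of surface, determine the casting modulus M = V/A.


Formula: Casting Modulus M = V / A
M = 4451 cm^3 / 4668 cm^2 = 0.9535 cm

Answer: 0.9535 cm


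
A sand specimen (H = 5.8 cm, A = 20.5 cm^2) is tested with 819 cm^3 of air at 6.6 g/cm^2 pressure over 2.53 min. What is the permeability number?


Formula: Permeability Number P = (V * H) / (p * A * t)
Numerator: V * H = 819 * 5.8 = 4750.2
Denominator: p * A * t = 6.6 * 20.5 * 2.53 = 342.309
P = 4750.2 / 342.309 = 13.8769


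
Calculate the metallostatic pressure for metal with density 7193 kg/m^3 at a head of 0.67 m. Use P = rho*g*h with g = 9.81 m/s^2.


Formula: P = rho * g * h
rho * g = 7193 * 9.81 = 70563.33 N/m^3
P = 70563.33 * 0.67 = 47277.4311 Pa

47277.4311 Pa


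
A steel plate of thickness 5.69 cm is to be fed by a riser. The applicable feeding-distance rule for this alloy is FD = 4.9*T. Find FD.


Formula: FD = 4.9 * T  (riser feeding-distance rule)
FD = 4.9 * 5.69 cm = 27.8810 cm

Final answer: 27.8810 cm


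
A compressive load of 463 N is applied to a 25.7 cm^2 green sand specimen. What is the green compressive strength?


Formula: Compressive Strength = Force / Area
Strength = 463 N / 25.7 cm^2 = 18.0156 N/cm^2

18.0156 N/cm^2


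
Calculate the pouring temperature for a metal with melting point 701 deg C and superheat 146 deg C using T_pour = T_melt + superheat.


Formula: T_pour = T_melt + Superheat
T_pour = 701 + 146 = 847 deg C

Final answer: 847 deg C


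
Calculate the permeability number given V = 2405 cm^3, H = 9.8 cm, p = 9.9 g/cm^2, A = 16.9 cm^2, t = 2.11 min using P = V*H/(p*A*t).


Formula: Permeability Number P = (V * H) / (p * A * t)
Numerator: V * H = 2405 * 9.8 = 23569.0
Denominator: p * A * t = 9.9 * 16.9 * 2.11 = 353.0241
P = 23569.0 / 353.0241 = 66.7631

Answer: 66.7631


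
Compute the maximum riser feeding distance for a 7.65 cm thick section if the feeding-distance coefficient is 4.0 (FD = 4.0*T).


Formula: FD = 4.0 * T  (riser feeding-distance rule)
FD = 4.0 * 7.65 cm = 30.6000 cm

30.6000 cm


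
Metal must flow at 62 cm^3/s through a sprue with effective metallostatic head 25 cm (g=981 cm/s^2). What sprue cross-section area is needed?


Formula: v = sqrt(2*g*h), A = Q/v
Velocity: v = sqrt(2 * 981 * 25) = sqrt(49050) = 221.4723 cm/s
Sprue area: A = Q / v = 62 / 221.4723 = 0.2799 cm^2


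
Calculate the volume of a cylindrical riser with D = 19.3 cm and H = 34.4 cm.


Formula: V = pi * (D/2)^2 * H  (cylinder volume)
Radius = D/2 = 19.3/2 = 9.65 cm
V = pi * 9.65^2 * 34.4 = 10063.8219 cm^3

10063.8219 cm^3


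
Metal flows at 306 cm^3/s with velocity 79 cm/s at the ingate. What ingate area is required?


Formula: A_ingate = Q / v  (continuity equation)
A = 306 cm^3/s / 79 cm/s = 3.8734 cm^2

Final answer: 3.8734 cm^2


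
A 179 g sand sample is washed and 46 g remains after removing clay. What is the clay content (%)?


Formula: Clay% = (W_total - W_washed) / W_total * 100
Clay mass = 179 - 46 = 133 g
Clay% = 133 / 179 * 100 = 74.3017%

Final answer: 74.3017%


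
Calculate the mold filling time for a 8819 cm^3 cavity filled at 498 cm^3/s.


Formula: t_fill = V_mold / Q_flow
t = 8819 cm^3 / 498 cm^3/s = 17.7088 s


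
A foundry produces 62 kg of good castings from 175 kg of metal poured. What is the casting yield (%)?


Formula: Casting Yield = (W_good / W_total) * 100
Yield = (62 kg / 175 kg) * 100 = 35.4286%

Answer: 35.4286%


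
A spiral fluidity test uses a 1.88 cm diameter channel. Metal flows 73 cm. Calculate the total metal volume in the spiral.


Formula: V = pi * (d/2)^2 * L  (cylinder volume)
Radius = 1.88/2 = 0.94 cm
V = pi * 0.94^2 * 73 = 202.6415 cm^3

Final answer: 202.6415 cm^3


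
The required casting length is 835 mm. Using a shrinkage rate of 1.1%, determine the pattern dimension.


Formula: L_pattern = L_casting * (1 + shrinkage_rate/100)
Shrinkage factor = 1 + 1.1/100 = 1.011
L_pattern = 835 mm * 1.011 = 844.1850 mm

Final answer: 844.1850 mm


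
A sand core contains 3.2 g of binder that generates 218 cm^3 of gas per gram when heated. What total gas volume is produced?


Formula: V_gas = W_binder * gas_evolution_rate
V = 3.2 g * 218 cm^3/g = 697.6000 cm^3

Answer: 697.6000 cm^3


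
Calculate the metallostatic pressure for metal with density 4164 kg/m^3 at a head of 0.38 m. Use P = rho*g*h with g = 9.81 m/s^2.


Formula: P = rho * g * h
rho * g = 4164 * 9.81 = 40848.84 N/m^3
P = 40848.84 * 0.38 = 15522.5592 Pa

15522.5592 Pa


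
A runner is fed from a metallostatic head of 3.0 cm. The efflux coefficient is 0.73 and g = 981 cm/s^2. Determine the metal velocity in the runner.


Formula: v = Cd * sqrt(2 * g * h)  (Torricelli with discharge coefficient)
2*g*h = 2 * 981 * 3.0 = 5886.0 cm^2/s^2
sqrt(5886.0) = 76.72027 cm/s
v = 0.73 * 76.72027 = 56.0058 cm/s

Answer: 56.0058 cm/s


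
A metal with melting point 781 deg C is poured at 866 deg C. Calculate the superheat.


Formula: Superheat = T_pour - T_melt
Superheat = 866 - 781 = 85 deg C

Answer: 85 deg C


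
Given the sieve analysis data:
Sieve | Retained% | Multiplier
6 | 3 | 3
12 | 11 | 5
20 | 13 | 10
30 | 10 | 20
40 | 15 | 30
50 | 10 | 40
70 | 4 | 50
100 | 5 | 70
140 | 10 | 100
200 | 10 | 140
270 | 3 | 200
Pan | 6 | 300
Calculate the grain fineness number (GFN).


Formula: GFN = sum(pct * multiplier) / sum(pct)
sum(pct * multiplier) = 6594
sum(pct) = 100
GFN = 6594 / 100 = 65.94

Final answer: 65.94


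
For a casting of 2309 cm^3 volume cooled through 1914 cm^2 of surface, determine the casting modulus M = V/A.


Formula: Casting Modulus M = V / A
M = 2309 cm^3 / 1914 cm^2 = 1.2064 cm

Answer: 1.2064 cm


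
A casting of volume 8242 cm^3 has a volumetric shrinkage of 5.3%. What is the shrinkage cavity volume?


Formula: V_shrink = V_casting * shrinkage_pct / 100
V_shrink = 8242 cm^3 * 5.3 / 100 = 436.8260 cm^3

Answer: 436.8260 cm^3


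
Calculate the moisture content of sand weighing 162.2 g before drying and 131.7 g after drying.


Formula: MC = (W_wet - W_dry) / W_wet * 100
Water mass = 162.2 - 131.7 = 30.5 g
MC = 30.5 / 162.2 * 100 = 18.8039%


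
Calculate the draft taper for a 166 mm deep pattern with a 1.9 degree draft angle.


Formula: taper = depth * tan(draft_angle)
tan(1.9 deg) = 0.0331734
taper = 166 mm * 0.0331734 = 5.5068 mm

Answer: 5.5068 mm


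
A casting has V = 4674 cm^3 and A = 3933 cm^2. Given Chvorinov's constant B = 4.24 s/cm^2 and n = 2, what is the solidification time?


Formula: t_s = B * (V/A)^n  (Chvorinov's rule, n=2)
Modulus M = V/A = 4674/3933 = 1.188406 cm
M^2 = 1.188406^2 = 1.412309 cm^2
t_s = 4.24 * 1.412309 = 5.9882 s

Answer: 5.9882 s


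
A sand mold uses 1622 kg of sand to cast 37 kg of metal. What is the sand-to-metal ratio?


Formula: Sand-to-Metal Ratio = W_sand / W_metal
Ratio = 1622 kg / 37 kg = 43.8378


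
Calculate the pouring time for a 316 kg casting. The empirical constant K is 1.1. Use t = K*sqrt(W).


Formula: t = K * sqrt(W)
sqrt(W) = sqrt(316) = 17.77639
t = 1.1 * 17.77639 = 19.5540 s


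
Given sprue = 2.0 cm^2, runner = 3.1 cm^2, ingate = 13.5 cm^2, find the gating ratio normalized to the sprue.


Sprue:Runner:Ingate = 1 : 3.1/2.0 : 13.5/2.0 = 1:1.55:6.75

Final answer: 1:1.55:6.75


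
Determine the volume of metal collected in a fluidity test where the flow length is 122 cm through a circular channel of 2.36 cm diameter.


Formula: V = pi * (d/2)^2 * L  (cylinder volume)
Radius = 2.36/2 = 1.18 cm
V = pi * 1.18^2 * 122 = 533.6711 cm^3

Final answer: 533.6711 cm^3


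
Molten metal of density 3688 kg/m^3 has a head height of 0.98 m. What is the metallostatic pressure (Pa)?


Formula: P = rho * g * h
rho * g = 3688 * 9.81 = 36179.28 N/m^3
P = 36179.28 * 0.98 = 35455.6944 Pa

Final answer: 35455.6944 Pa


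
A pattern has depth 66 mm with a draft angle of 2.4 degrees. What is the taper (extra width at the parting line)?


Formula: taper = depth * tan(draft_angle)
tan(2.4 deg) = 0.0419124
taper = 66 mm * 0.0419124 = 2.7662 mm

2.7662 mm


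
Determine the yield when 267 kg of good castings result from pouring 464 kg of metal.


Formula: Casting Yield = (W_good / W_total) * 100
Yield = (267 kg / 464 kg) * 100 = 57.5431%


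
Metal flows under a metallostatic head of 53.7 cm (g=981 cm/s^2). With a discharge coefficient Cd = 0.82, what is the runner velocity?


Formula: v = Cd * sqrt(2 * g * h)  (Torricelli with discharge coefficient)
2*g*h = 2 * 981 * 53.7 = 105359.4 cm^2/s^2
sqrt(105359.4) = 324.59113 cm/s
v = 0.82 * 324.59113 = 266.1647 cm/s

266.1647 cm/s


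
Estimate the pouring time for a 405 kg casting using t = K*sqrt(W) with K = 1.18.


Formula: t = K * sqrt(W)
sqrt(W) = sqrt(405) = 20.12461
t = 1.18 * 20.12461 = 23.7470 s


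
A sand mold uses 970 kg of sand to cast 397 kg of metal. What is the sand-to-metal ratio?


Formula: Sand-to-Metal Ratio = W_sand / W_metal
Ratio = 970 kg / 397 kg = 2.4433

Answer: 2.4433


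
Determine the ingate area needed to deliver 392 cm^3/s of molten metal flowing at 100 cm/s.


Formula: A_ingate = Q / v  (continuity equation)
A = 392 cm^3/s / 100 cm/s = 3.9200 cm^2

3.9200 cm^2


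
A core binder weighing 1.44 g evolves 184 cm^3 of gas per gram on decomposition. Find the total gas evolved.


Formula: V_gas = W_binder * gas_evolution_rate
V = 1.44 g * 184 cm^3/g = 264.9600 cm^3


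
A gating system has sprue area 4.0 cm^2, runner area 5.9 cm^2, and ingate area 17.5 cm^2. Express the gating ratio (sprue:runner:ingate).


Sprue:Runner:Ingate = 1 : 5.9/4.0 : 17.5/4.0 = 1:1.48:4.38

Final answer: 1:1.48:4.38


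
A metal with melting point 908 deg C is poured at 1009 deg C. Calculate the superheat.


Formula: Superheat = T_pour - T_melt
Superheat = 1009 - 908 = 101 deg C

101 deg C


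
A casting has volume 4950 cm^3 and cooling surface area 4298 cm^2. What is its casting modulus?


Formula: Casting Modulus M = V / A
M = 4950 cm^3 / 4298 cm^2 = 1.1517 cm

1.1517 cm


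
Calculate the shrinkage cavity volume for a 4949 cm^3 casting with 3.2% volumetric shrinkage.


Formula: V_shrink = V_casting * shrinkage_pct / 100
V_shrink = 4949 cm^3 * 3.2 / 100 = 158.3680 cm^3

158.3680 cm^3


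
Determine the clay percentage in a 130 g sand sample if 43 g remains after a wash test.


Formula: Clay% = (W_total - W_washed) / W_total * 100
Clay mass = 130 - 43 = 87 g
Clay% = 87 / 130 * 100 = 66.9231%

Final answer: 66.9231%


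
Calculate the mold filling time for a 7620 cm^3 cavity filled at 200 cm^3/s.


Formula: t_fill = V_mold / Q_flow
t = 7620 cm^3 / 200 cm^3/s = 38.1000 s

38.1000 s


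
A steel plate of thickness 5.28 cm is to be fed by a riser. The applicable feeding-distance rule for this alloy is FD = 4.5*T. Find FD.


Formula: FD = 4.5 * T  (riser feeding-distance rule)
FD = 4.5 * 5.28 cm = 23.7600 cm

Answer: 23.7600 cm


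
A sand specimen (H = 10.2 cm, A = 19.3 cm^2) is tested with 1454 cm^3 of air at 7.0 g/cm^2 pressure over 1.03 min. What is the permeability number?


Formula: Permeability Number P = (V * H) / (p * A * t)
Numerator: V * H = 1454 * 10.2 = 14830.8
Denominator: p * A * t = 7.0 * 19.3 * 1.03 = 139.153
P = 14830.8 / 139.153 = 106.5791


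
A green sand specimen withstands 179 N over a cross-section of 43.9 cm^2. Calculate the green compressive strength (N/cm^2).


Formula: Compressive Strength = Force / Area
Strength = 179 N / 43.9 cm^2 = 4.0774 N/cm^2

Final answer: 4.0774 N/cm^2


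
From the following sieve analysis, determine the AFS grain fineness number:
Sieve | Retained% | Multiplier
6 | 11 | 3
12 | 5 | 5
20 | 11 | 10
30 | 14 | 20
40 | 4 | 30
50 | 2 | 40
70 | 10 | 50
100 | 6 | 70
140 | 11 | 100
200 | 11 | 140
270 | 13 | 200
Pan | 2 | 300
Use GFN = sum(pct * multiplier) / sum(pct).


Formula: GFN = sum(pct * multiplier) / sum(pct)
sum(pct * multiplier) = 7408
sum(pct) = 100
GFN = 7408 / 100 = 74.08


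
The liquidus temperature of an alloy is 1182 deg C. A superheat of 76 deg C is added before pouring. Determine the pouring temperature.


Formula: T_pour = T_melt + Superheat
T_pour = 1182 + 76 = 1258 deg C


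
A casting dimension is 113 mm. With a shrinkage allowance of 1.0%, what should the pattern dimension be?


Formula: L_pattern = L_casting * (1 + shrinkage_rate/100)
Shrinkage factor = 1 + 1.0/100 = 1.01
L_pattern = 113 mm * 1.01 = 114.1300 mm

Answer: 114.1300 mm


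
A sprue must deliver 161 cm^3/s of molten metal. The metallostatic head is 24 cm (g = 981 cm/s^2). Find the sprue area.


Formula: v = sqrt(2*g*h), A = Q/v
Velocity: v = sqrt(2 * 981 * 24) = sqrt(47088) = 216.9977 cm/s
Sprue area: A = Q / v = 161 / 216.9977 = 0.7419 cm^2

0.7419 cm^2


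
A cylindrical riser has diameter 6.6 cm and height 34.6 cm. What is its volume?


Formula: V = pi * (D/2)^2 * H  (cylinder volume)
Radius = D/2 = 6.6/2 = 3.3 cm
V = pi * 3.3^2 * 34.6 = 1183.7333 cm^3

Final answer: 1183.7333 cm^3


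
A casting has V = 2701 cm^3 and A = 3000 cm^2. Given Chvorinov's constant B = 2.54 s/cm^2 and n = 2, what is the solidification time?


Formula: t_s = B * (V/A)^n  (Chvorinov's rule, n=2)
Modulus M = V/A = 2701/3000 = 0.900333 cm
M^2 = 0.900333^2 = 0.810600 cm^2
t_s = 2.54 * 0.810600 = 2.0589 s

2.0589 s


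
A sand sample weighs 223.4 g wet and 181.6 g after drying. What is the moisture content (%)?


Formula: MC = (W_wet - W_dry) / W_wet * 100
Water mass = 223.4 - 181.6 = 41.8 g
MC = 41.8 / 223.4 * 100 = 18.7108%

Final answer: 18.7108%


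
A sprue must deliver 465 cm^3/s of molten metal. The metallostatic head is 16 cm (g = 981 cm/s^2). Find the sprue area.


Formula: v = sqrt(2*g*h), A = Q/v
Velocity: v = sqrt(2 * 981 * 16) = sqrt(31392) = 177.1779 cm/s
Sprue area: A = Q / v = 465 / 177.1779 = 2.6245 cm^2


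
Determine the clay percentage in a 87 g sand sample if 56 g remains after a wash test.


Formula: Clay% = (W_total - W_washed) / W_total * 100
Clay mass = 87 - 56 = 31 g
Clay% = 31 / 87 * 100 = 35.6322%

Answer: 35.6322%


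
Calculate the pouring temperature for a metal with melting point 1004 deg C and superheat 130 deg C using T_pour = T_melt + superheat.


Formula: T_pour = T_melt + Superheat
T_pour = 1004 + 130 = 1134 deg C

Final answer: 1134 deg C


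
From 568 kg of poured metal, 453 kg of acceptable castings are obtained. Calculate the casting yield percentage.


Formula: Casting Yield = (W_good / W_total) * 100
Yield = (453 kg / 568 kg) * 100 = 79.7535%

79.7535%


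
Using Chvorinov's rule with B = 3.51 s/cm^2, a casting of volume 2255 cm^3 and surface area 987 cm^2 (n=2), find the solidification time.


Formula: t_s = B * (V/A)^n  (Chvorinov's rule, n=2)
Modulus M = V/A = 2255/987 = 2.284701 cm
M^2 = 2.284701^2 = 5.219859 cm^2
t_s = 3.51 * 5.219859 = 18.3217 s

Final answer: 18.3217 s


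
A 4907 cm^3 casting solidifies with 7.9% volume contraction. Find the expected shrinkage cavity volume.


Formula: V_shrink = V_casting * shrinkage_pct / 100
V_shrink = 4907 cm^3 * 7.9 / 100 = 387.6530 cm^3


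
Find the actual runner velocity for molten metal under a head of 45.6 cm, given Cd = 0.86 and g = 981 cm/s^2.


Formula: v = Cd * sqrt(2 * g * h)  (Torricelli with discharge coefficient)
2*g*h = 2 * 981 * 45.6 = 89467.2 cm^2/s^2
sqrt(89467.2) = 299.11068 cm/s
v = 0.86 * 299.11068 = 257.2352 cm/s


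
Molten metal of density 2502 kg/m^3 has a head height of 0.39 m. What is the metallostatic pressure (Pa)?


Formula: P = rho * g * h
rho * g = 2502 * 9.81 = 24544.62 N/m^3
P = 24544.62 * 0.39 = 9572.4018 Pa

9572.4018 Pa


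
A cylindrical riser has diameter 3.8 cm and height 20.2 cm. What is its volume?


Formula: V = pi * (D/2)^2 * H  (cylinder volume)
Radius = D/2 = 3.8/2 = 1.9 cm
V = pi * 1.9^2 * 20.2 = 229.0912 cm^3


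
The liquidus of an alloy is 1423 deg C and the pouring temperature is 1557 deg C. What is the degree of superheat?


Formula: Superheat = T_pour - T_melt
Superheat = 1557 - 1423 = 134 deg C

134 deg C


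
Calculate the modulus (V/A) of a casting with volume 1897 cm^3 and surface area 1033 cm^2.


Formula: Casting Modulus M = V / A
M = 1897 cm^3 / 1033 cm^2 = 1.8364 cm

Answer: 1.8364 cm


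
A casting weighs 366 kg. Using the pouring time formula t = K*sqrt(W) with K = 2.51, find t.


Formula: t = K * sqrt(W)
sqrt(W) = sqrt(366) = 19.13113
t = 2.51 * 19.13113 = 48.0191 s

Answer: 48.0191 s


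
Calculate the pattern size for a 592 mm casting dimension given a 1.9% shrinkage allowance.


Formula: L_pattern = L_casting * (1 + shrinkage_rate/100)
Shrinkage factor = 1 + 1.9/100 = 1.019
L_pattern = 592 mm * 1.019 = 603.2480 mm


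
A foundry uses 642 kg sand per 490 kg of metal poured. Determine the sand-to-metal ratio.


Formula: Sand-to-Metal Ratio = W_sand / W_metal
Ratio = 642 kg / 490 kg = 1.3102

Final answer: 1.3102


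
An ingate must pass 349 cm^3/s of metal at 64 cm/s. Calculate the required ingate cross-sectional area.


Formula: A_ingate = Q / v  (continuity equation)
A = 349 cm^3/s / 64 cm/s = 5.4531 cm^2


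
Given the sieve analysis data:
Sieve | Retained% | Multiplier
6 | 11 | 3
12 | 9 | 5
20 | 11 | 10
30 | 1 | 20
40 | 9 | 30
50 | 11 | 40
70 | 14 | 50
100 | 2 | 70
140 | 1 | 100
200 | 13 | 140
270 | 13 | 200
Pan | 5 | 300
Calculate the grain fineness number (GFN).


Formula: GFN = sum(pct * multiplier) / sum(pct)
sum(pct * multiplier) = 7778
sum(pct) = 100
GFN = 7778 / 100 = 77.78

Final answer: 77.78


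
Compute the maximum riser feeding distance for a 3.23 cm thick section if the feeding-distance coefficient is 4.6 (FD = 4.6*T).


Formula: FD = 4.6 * T  (riser feeding-distance rule)
FD = 4.6 * 3.23 cm = 14.8580 cm

Final answer: 14.8580 cm


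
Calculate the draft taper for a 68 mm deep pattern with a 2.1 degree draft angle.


Formula: taper = depth * tan(draft_angle)
tan(2.1 deg) = 0.0366683
taper = 68 mm * 0.0366683 = 2.4934 mm


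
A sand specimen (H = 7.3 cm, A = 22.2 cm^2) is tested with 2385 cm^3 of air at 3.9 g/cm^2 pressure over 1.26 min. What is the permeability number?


Formula: Permeability Number P = (V * H) / (p * A * t)
Numerator: V * H = 2385 * 7.3 = 17410.5
Denominator: p * A * t = 3.9 * 22.2 * 1.26 = 109.0908
P = 17410.5 / 109.0908 = 159.5964


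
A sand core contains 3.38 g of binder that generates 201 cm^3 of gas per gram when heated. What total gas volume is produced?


Formula: V_gas = W_binder * gas_evolution_rate
V = 3.38 g * 201 cm^3/g = 679.3800 cm^3

Answer: 679.3800 cm^3


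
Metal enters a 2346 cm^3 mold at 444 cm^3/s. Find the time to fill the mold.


Formula: t_fill = V_mold / Q_flow
t = 2346 cm^3 / 444 cm^3/s = 5.2838 s

Final answer: 5.2838 s


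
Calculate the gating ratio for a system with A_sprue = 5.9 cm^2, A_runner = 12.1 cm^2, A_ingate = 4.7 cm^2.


Sprue:Runner:Ingate = 1 : 12.1/5.9 : 4.7/5.9 = 1:2.05:0.80

1:2.05:0.80


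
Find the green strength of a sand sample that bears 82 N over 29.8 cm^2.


Formula: Compressive Strength = Force / Area
Strength = 82 N / 29.8 cm^2 = 2.7517 N/cm^2

Final answer: 2.7517 N/cm^2


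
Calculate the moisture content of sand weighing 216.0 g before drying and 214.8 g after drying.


Formula: MC = (W_wet - W_dry) / W_wet * 100
Water mass = 216.0 - 214.8 = 1.2 g
MC = 1.2 / 216.0 * 100 = 0.5556%

0.5556%


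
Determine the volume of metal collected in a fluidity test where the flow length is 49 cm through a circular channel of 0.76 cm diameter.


Formula: V = pi * (d/2)^2 * L  (cylinder volume)
Radius = 0.76/2 = 0.38 cm
V = pi * 0.38^2 * 49 = 22.2287 cm^3


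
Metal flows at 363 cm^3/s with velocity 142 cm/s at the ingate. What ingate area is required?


Formula: A_ingate = Q / v  (continuity equation)
A = 363 cm^3/s / 142 cm/s = 2.5563 cm^2

Answer: 2.5563 cm^2


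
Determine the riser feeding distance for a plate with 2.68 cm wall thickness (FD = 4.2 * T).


Formula: FD = 4.2 * T  (riser feeding-distance rule)
FD = 4.2 * 2.68 cm = 11.2560 cm

Final answer: 11.2560 cm


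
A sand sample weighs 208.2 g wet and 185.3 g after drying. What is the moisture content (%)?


Formula: MC = (W_wet - W_dry) / W_wet * 100
Water mass = 208.2 - 185.3 = 22.9 g
MC = 22.9 / 208.2 * 100 = 10.9990%

10.9990%


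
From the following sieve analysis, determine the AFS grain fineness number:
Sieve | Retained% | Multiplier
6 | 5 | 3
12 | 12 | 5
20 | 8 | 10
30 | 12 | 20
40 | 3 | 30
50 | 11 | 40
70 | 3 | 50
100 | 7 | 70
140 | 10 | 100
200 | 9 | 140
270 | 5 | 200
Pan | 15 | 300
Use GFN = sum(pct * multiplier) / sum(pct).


Formula: GFN = sum(pct * multiplier) / sum(pct)
sum(pct * multiplier) = 9325
sum(pct) = 100
GFN = 9325 / 100 = 93.25

Final answer: 93.25


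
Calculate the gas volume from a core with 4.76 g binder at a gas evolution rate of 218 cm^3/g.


Formula: V_gas = W_binder * gas_evolution_rate
V = 4.76 g * 218 cm^3/g = 1037.6800 cm^3

Final answer: 1037.6800 cm^3


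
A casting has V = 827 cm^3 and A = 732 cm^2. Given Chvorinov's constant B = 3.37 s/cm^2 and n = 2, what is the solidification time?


Formula: t_s = B * (V/A)^n  (Chvorinov's rule, n=2)
Modulus M = V/A = 827/732 = 1.129781 cm
M^2 = 1.129781^2 = 1.276405 cm^2
t_s = 3.37 * 1.276405 = 4.3015 s

4.3015 s


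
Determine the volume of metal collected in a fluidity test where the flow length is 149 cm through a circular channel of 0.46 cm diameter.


Formula: V = pi * (d/2)^2 * L  (cylinder volume)
Radius = 0.46/2 = 0.23 cm
V = pi * 0.23^2 * 149 = 24.7623 cm^3


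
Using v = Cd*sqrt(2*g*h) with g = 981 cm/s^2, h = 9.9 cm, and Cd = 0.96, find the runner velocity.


Formula: v = Cd * sqrt(2 * g * h)  (Torricelli with discharge coefficient)
2*g*h = 2 * 981 * 9.9 = 19423.8 cm^2/s^2
sqrt(19423.8) = 139.36929 cm/s
v = 0.96 * 139.36929 = 133.7945 cm/s

Answer: 133.7945 cm/s


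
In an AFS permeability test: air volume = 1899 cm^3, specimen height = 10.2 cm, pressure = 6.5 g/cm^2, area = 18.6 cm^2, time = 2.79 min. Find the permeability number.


Formula: Permeability Number P = (V * H) / (p * A * t)
Numerator: V * H = 1899 * 10.2 = 19369.8
Denominator: p * A * t = 6.5 * 18.6 * 2.79 = 337.311
P = 19369.8 / 337.311 = 57.4242

57.4242


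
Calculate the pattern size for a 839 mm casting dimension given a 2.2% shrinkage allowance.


Formula: L_pattern = L_casting * (1 + shrinkage_rate/100)
Shrinkage factor = 1 + 2.2/100 = 1.022
L_pattern = 839 mm * 1.022 = 857.4580 mm

857.4580 mm


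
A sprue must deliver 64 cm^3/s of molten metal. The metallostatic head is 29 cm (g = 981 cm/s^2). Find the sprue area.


Formula: v = sqrt(2*g*h), A = Q/v
Velocity: v = sqrt(2 * 981 * 29) = sqrt(56898) = 238.5330 cm/s
Sprue area: A = Q / v = 64 / 238.5330 = 0.2683 cm^2

Final answer: 0.2683 cm^2


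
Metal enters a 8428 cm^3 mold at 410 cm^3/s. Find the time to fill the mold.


Formula: t_fill = V_mold / Q_flow
t = 8428 cm^3 / 410 cm^3/s = 20.5561 s


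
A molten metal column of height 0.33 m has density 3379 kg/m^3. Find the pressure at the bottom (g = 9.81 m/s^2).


Formula: P = rho * g * h
rho * g = 3379 * 9.81 = 33147.99 N/m^3
P = 33147.99 * 0.33 = 10938.8367 Pa


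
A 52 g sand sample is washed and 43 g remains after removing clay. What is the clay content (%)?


Formula: Clay% = (W_total - W_washed) / W_total * 100
Clay mass = 52 - 43 = 9 g
Clay% = 9 / 52 * 100 = 17.3077%

Final answer: 17.3077%


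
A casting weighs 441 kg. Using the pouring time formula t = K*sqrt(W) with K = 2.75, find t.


Formula: t = K * sqrt(W)
sqrt(W) = sqrt(441) = 21.00000
t = 2.75 * 21.00000 = 57.7500 s


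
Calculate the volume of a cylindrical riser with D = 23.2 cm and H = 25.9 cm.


Formula: V = pi * (D/2)^2 * H  (cylinder volume)
Radius = D/2 = 23.2/2 = 11.6 cm
V = pi * 11.6^2 * 25.9 = 10948.7771 cm^3

10948.7771 cm^3


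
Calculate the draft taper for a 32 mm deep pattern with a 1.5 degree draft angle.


Formula: taper = depth * tan(draft_angle)
tan(1.5 deg) = 0.0261859
taper = 32 mm * 0.0261859 = 0.8379 mm

0.8379 mm


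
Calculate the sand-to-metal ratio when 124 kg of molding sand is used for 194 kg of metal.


Formula: Sand-to-Metal Ratio = W_sand / W_metal
Ratio = 124 kg / 194 kg = 0.6392


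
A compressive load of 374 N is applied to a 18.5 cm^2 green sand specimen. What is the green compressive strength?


Formula: Compressive Strength = Force / Area
Strength = 374 N / 18.5 cm^2 = 20.2162 N/cm^2

20.2162 N/cm^2


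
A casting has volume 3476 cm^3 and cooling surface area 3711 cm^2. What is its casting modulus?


Formula: Casting Modulus M = V / A
M = 3476 cm^3 / 3711 cm^2 = 0.9367 cm

0.9367 cm


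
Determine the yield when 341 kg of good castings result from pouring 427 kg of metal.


Formula: Casting Yield = (W_good / W_total) * 100
Yield = (341 kg / 427 kg) * 100 = 79.8595%

79.8595%


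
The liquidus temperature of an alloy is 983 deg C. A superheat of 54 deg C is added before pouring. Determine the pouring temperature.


Formula: T_pour = T_melt + Superheat
T_pour = 983 + 54 = 1037 deg C

1037 deg C


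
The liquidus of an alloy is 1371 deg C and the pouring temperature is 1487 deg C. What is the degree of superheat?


Formula: Superheat = T_pour - T_melt
Superheat = 1487 - 1371 = 116 deg C

Answer: 116 deg C


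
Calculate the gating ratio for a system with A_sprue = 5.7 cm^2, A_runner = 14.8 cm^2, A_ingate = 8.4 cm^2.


Sprue:Runner:Ingate = 1 : 14.8/5.7 : 8.4/5.7 = 1:2.60:1.47

Final answer: 1:2.60:1.47


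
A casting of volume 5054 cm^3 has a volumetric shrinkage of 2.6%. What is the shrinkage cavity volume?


Formula: V_shrink = V_casting * shrinkage_pct / 100
V_shrink = 5054 cm^3 * 2.6 / 100 = 131.4040 cm^3

Answer: 131.4040 cm^3


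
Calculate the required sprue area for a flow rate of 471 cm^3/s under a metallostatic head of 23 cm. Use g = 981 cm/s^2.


Formula: v = sqrt(2*g*h), A = Q/v
Velocity: v = sqrt(2 * 981 * 23) = sqrt(45126) = 212.4288 cm/s
Sprue area: A = Q / v = 471 / 212.4288 = 2.2172 cm^2


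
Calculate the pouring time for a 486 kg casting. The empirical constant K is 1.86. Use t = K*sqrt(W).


Formula: t = K * sqrt(W)
sqrt(W) = sqrt(486) = 22.04541
t = 1.86 * 22.04541 = 41.0045 s


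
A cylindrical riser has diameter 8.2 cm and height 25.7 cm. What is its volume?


Formula: V = pi * (D/2)^2 * H  (cylinder volume)
Radius = D/2 = 8.2/2 = 4.1 cm
V = pi * 4.1^2 * 25.7 = 1357.2214 cm^3

Final answer: 1357.2214 cm^3


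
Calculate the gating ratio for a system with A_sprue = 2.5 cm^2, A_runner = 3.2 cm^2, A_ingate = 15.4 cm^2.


Sprue:Runner:Ingate = 1 : 3.2/2.5 : 15.4/2.5 = 1:1.28:6.16


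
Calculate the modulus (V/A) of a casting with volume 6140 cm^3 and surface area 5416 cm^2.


Formula: Casting Modulus M = V / A
M = 6140 cm^3 / 5416 cm^2 = 1.1337 cm


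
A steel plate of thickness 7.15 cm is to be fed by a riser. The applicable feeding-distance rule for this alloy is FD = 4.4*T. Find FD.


Formula: FD = 4.4 * T  (riser feeding-distance rule)
FD = 4.4 * 7.15 cm = 31.4600 cm

Answer: 31.4600 cm


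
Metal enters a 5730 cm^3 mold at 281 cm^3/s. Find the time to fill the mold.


Formula: t_fill = V_mold / Q_flow
t = 5730 cm^3 / 281 cm^3/s = 20.3915 s

Answer: 20.3915 s


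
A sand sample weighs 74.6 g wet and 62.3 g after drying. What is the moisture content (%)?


Formula: MC = (W_wet - W_dry) / W_wet * 100
Water mass = 74.6 - 62.3 = 12.3 g
MC = 12.3 / 74.6 * 100 = 16.4879%

Answer: 16.4879%


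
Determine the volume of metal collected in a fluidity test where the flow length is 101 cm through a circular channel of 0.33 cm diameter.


Formula: V = pi * (d/2)^2 * L  (cylinder volume)
Radius = 0.33/2 = 0.165 cm
V = pi * 0.165^2 * 101 = 8.6385 cm^3

Final answer: 8.6385 cm^3


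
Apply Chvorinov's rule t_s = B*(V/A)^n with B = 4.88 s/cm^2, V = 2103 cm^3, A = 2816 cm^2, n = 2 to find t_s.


Formula: t_s = B * (V/A)^n  (Chvorinov's rule, n=2)
Modulus M = V/A = 2103/2816 = 0.746804 cm
M^2 = 0.746804^2 = 0.557716 cm^2
t_s = 4.88 * 0.557716 = 2.7217 s


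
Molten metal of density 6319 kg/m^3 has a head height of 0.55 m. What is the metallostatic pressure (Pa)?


Formula: P = rho * g * h
rho * g = 6319 * 9.81 = 61989.39 N/m^3
P = 61989.39 * 0.55 = 34094.1645 Pa

Final answer: 34094.1645 Pa


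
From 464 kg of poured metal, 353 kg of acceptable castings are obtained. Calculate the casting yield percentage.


Formula: Casting Yield = (W_good / W_total) * 100
Yield = (353 kg / 464 kg) * 100 = 76.0776%

Answer: 76.0776%
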